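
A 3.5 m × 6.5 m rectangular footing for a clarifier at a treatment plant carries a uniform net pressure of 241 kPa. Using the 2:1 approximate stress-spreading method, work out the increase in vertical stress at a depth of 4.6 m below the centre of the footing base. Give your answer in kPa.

By the 2:1 method the load spreads at 1 horizontal : 2 vertical, so at depth z the loaded area has grown by z in each plan dimension:
Δσ = qBL/((B+z)(L+z)) = 241×3.5×6.5/((3.5+4.6)(6.5+4.6)) = 60.98 kPa

Δσ_z ≈ 61 kPa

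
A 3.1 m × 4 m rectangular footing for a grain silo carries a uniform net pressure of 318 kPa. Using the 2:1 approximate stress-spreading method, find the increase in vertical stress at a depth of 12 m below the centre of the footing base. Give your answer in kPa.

By the 2:1 method the load spreads at 1 horizontal : 2 vertical, so at depth z the loaded area has grown by z in each plan dimension:
Δσ = qBL/((B+z)(L+z)) = 318×3.1×4/((3.1+12)(4+12)) = 16.321 kPa

Δσ_z ≈ 16.3 kPa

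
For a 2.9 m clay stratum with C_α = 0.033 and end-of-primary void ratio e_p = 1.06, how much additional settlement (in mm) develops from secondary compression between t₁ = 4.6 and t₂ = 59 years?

Secondary compression: S_s = C_α·H/(1+e_p)·log₁₀(t₂/t₁)
S_s = 0.033×2.9/(1+1.06)×log₁₀(59/4.6)
    = 0.04646 × 1.108 = 0.05148 m

S_s ≈ 51.5 mm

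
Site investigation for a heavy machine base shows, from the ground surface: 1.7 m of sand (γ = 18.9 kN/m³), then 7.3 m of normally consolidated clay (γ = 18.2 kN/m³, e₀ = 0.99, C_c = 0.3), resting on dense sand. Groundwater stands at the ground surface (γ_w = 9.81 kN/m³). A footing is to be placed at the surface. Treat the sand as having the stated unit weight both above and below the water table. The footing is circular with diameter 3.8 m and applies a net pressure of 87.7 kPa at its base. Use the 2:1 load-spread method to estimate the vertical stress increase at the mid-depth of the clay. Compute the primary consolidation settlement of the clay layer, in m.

S_c ≈ 0.136 m

Mid-depth of clay below the ground surface: z = 1.7 + 7.3/2 = 5.35 m.
Total vertical stress at mid-clay: σ_v = 18.9×1.7 + 18.2×3.65 = 98.56 kPa.
Pore pressure: u = 9.81×(5.35 − 0) = 52.483 kPa.
Initial effective stress: σ'_0 = σ_v − u = 98.56 − 52.483 = 46.077 kPa.
Stress increase at mid-clay by the 2:1 spreading method:
Δσ ≈ qD²/(D+z)² = 87.7×3.8²/(3.8+5.35)² = 15.126 kPa
Final effective stress: σ'_f = σ'_0 + Δσ = 46.077 + 15.126 = 61.203 kPa.
Normally consolidated clay, so the full stress increment lies on the virgin compression line:
S_c = C_c·H/(1+e₀)·log₁₀(σ'_f/σ'_0) = 0.3×7.3/(1+0.99)×log₁₀(61.203/46.077)
    = 1.1005 × 0.12329 = 0.1357 m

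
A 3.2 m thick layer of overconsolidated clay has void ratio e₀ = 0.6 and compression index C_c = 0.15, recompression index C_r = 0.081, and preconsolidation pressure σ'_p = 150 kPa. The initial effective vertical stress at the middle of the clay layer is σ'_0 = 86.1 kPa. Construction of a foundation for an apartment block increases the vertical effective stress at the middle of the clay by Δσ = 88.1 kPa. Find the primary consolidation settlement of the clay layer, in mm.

Final effective stress: σ'_f = 86.1 + 88.1 = 174.2 kPa.
σ'_f = 174.2 > σ'_p = 150 kPa, so the stress path crosses the preconsolidation pressure — recompression up to σ'_p, then virgin compression beyond:
S_c = H/(1+e₀)·[C_r·log₁₀(σ'_p/σ'_0) + C_c·log₁₀(σ'_f/σ'_p)]
    = 3.2/1.6 × [0.081×log₁₀(150/86.1) + 0.15×log₁₀(174.2/150)]
    = 2 × [0.019528 + 0.0097435] = 0.05854 m

S_c ≈ 58.5 mm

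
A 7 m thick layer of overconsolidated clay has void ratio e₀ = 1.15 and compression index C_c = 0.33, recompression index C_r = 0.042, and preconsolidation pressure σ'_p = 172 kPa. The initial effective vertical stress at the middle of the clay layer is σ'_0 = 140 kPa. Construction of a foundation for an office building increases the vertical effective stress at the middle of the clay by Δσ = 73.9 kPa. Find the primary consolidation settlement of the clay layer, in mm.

Final effective stress: σ'_f = 140 + 73.9 = 213.9 kPa.
σ'_f = 213.9 > σ'_p = 172 kPa, so the stress path crosses the preconsolidation pressure — recompression up to σ'_p, then virgin compression beyond:
S_c = H/(1+e₀)·[C_r·log₁₀(σ'_p/σ'_0) + C_c·log₁₀(σ'_f/σ'_p)]
    = 7/2.15 × [0.042×log₁₀(172/140) + 0.33×log₁₀(213.9/172)]
    = 3.2558 × [0.0037548 + 0.031245] = 0.114 m

S_c ≈ 114 mm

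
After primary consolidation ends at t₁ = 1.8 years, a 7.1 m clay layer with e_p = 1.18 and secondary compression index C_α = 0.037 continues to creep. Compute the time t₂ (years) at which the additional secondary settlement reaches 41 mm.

S_s = C_α·H/(1+e_p)·log₁₀(t₂/t₁) ⇒ log₁₀(t₂/t₁) = S_s·(1+e_p)/(C_α·H).
log₁₀(t₂/t₁) = 0.041 × (1+1.18) / (0.037×7.1) = 0.3402
t₂ = t₁ × 10^0.3402 = 1.8 × 2.189 = 3.94 years

t₂ ≈ 3.94 years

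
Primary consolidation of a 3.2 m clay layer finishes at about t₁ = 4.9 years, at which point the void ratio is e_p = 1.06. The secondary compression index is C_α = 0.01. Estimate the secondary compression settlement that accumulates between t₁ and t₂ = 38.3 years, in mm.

Secondary compression: S_s = C_α·H/(1+e_p)·log₁₀(t₂/t₁)
S_s = 0.01×3.2/(1+1.06)×log₁₀(38.3/4.9)
    = 0.01553 × 0.893 = 0.01387 m

S_s ≈ 13.9 mm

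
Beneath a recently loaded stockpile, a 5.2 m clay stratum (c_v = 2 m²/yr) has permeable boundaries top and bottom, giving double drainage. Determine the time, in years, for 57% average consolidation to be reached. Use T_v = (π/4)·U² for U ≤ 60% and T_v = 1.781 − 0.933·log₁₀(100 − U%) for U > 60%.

Drainage path length: H_d = H/2 = 2.6 m (double drainage).
U ≤ 60%: T_v = (π/4)·U² = (π/4)×0.57² = 0.25518.
t = T_v·H_d²/c_v = 0.25518×2.6²/2 = 0.8625 years.

t ≈ 0.863 years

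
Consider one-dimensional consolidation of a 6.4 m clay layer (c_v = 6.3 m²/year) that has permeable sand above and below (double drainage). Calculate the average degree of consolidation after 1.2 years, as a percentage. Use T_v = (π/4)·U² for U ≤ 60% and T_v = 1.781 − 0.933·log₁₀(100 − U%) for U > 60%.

Drainage path length: H_d = H/2 = 3.2 m (double drainage).
T_v = c_v·t/H_d² = 6.3×1.2/3.2² = 0.73828.
T_v = 0.73828 corresponds to the U > 60% branch:
U = 1 − 10^((1.781 − T_v)/0.933)/100 = 0.8689

U ≈ 86.9 %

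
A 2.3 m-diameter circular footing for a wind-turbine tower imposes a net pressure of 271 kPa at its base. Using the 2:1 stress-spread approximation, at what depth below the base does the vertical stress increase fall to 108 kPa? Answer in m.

2:1 spreading — at depth z the loaded area has grown by z in each plan dimension:
qD²/(D+z)² = Δσ_z ⇒ z = D(√(q/Δσ_z) − 1) = 2.3×(√(271/108) − 1) = 1.343 m

z ≈ 1.34 m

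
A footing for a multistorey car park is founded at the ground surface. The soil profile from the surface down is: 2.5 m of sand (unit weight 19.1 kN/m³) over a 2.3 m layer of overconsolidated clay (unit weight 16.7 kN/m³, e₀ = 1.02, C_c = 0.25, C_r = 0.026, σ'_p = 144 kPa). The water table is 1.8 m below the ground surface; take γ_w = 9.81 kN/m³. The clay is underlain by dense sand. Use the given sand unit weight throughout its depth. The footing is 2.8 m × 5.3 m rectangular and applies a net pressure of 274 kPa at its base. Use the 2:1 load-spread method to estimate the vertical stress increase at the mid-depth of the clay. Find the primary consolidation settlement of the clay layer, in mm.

S_c ≈ 11.5 mm

Mid-depth of clay below the ground surface: z = 2.5 + 2.3/2 = 3.65 m.
Total vertical stress at mid-clay: σ_v = 19.1×2.5 + 16.7×1.15 = 66.955 kPa.
Pore pressure: u = 9.81×(3.65 − 1.8) = 18.149 kPa.
Initial effective stress: σ'_0 = σ_v − u = 66.955 − 18.149 = 48.806 kPa.
Stress increase at mid-clay by the 2:1 spreading method:
Δσ = qBL/((B+z)(L+z)) = 274×2.8×5.3/((2.8+3.65)(5.3+3.65)) = 70.437 kPa
Final effective stress: σ'_f = 48.806 + 70.437 = 119.24 kPa.
σ'_f = 119.24 ≤ σ'_p = 144 kPa, so the clay remains overconsolidated and only the recompression index applies:
S_c = C_r·H/(1+e₀)·log₁₀(σ'_f/σ'_0) = 0.026×2.3/2.02×log₁₀(119.24/48.806)
    = 0.029604 × 0.38795 = 0.01148 m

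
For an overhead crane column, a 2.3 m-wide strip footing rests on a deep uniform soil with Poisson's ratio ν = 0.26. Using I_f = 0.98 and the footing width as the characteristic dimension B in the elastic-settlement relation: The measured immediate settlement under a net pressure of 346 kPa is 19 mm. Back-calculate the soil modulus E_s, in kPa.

S_e = q·B·(1−ν²)/E_s · I_f  ⇒  E_s = q·B·(1−ν²)·I_f / S_e.
E_s = 346 × 2.3 × 0.9324 × 0.98 / 0.019 = 38270 kPa

E_s ≈ 38300 kPa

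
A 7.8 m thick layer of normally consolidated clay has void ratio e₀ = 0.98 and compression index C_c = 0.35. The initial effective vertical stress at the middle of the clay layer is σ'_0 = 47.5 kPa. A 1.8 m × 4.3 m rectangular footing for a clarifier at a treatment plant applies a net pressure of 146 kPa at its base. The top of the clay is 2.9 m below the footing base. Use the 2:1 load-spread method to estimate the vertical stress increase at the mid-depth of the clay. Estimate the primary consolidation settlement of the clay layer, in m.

S_c ≈ 0.133 m

Mid-depth of clay below the footing base: z = 2.9 + 7.8/2 = 6.8 m.
Stress increase at mid-clay by the 2:1 spreading method:
Δσ = qBL/((B+z)(L+z)) = 146×1.8×4.3/((1.8+6.8)(4.3+6.8)) = 11.838 kPa
Final effective stress: σ'_f = σ'_0 + Δσ = 47.5 + 11.838 = 59.338 kPa.
Normally consolidated clay, so the full stress increment lies on the virgin compression line:
S_c = C_c·H/(1+e₀)·log₁₀(σ'_f/σ'_0) = 0.35×7.8/(1+0.98)×log₁₀(59.338/47.5)
    = 1.3788 × 0.096639 = 0.1332 m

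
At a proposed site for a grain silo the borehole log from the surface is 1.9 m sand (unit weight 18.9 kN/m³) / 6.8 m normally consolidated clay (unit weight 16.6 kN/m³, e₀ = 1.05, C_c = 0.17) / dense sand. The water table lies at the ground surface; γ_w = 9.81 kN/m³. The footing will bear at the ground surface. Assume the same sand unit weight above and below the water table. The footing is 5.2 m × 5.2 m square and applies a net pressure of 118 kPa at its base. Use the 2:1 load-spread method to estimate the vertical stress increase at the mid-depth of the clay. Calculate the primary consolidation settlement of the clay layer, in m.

Mid-depth of clay below the ground surface: z = 1.9 + 6.8/2 = 5.3 m.
Total vertical stress at mid-clay: σ_v = 18.9×1.9 + 16.6×3.4 = 92.35 kPa.
Pore pressure: u = 9.81×(5.3 − 0) = 51.993 kPa.
Initial effective stress: σ'_0 = σ_v − u = 92.35 − 51.993 = 40.357 kPa.
Stress increase at mid-clay by the 2:1 spreading method:
Δσ = qBL/((B+z)(L+z)) = 118×5.2×5.2/((5.2+5.3)(5.2+5.3)) = 28.941 kPa
Final effective stress: σ'_f = σ'_0 + Δσ = 40.357 + 28.941 = 69.298 kPa.
Normally consolidated clay, so the full stress increment lies on the virgin compression line:
S_c = C_c·H/(1+e₀)·log₁₀(σ'_f/σ'_0) = 0.17×6.8/(1+1.05)×log₁₀(69.298/40.357)
    = 0.5639 × 0.2348 = 0.1324 m

S_c ≈ 0.132 m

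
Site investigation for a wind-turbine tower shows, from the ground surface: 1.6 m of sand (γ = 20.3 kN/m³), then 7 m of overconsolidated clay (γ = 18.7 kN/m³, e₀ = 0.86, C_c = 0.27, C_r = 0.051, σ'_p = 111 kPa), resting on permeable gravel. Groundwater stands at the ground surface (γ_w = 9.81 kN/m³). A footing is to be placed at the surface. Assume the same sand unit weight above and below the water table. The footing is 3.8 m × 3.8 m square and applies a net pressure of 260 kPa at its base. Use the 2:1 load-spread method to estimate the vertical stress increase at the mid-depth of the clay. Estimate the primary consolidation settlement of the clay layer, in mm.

S_c ≈ 57.3 mm

Mid-depth of clay below the ground surface: z = 1.6 + 7/2 = 5.1 m.
Total vertical stress at mid-clay: σ_v = 20.3×1.6 + 18.7×3.5 = 97.93 kPa.
Pore pressure: u = 9.81×(5.1 − 0) = 50.031 kPa.
Initial effective stress: σ'_0 = σ_v − u = 97.93 − 50.031 = 47.899 kPa.
Stress increase at mid-clay by the 2:1 spreading method:
Δσ = qBL/((B+z)(L+z)) = 260×3.8×3.8/((3.8+5.1)(3.8+5.1)) = 47.398 kPa
Final effective stress: σ'_f = 47.899 + 47.398 = 95.297 kPa.
σ'_f = 95.297 ≤ σ'_p = 111 kPa, so the clay remains overconsolidated and only the recompression index applies:
S_c = C_r·H/(1+e₀)·log₁₀(σ'_f/σ'_0) = 0.051×7/1.86×log₁₀(95.297/47.899)
    = 0.19193 × 0.29875 = 0.05734 m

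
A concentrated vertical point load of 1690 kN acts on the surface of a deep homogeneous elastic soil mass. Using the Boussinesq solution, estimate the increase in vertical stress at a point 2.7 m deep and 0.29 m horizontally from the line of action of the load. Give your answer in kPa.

Δσ_z ≈ 108 kPa

Boussinesq vertical stress below a point load on an elastic half-space:
Δσ_z = 3P/(2πz²) · [1 + (r/z)²]^(−5/2)
r/z = 0.29/2.7 = 0.10741; [1+(r/z)²]^(−5/2) = 0.97173.
Δσ_z = 3×1690/(2π×2.7²) × 0.97173 = 110.69 × 0.97173 = 107.6 kPa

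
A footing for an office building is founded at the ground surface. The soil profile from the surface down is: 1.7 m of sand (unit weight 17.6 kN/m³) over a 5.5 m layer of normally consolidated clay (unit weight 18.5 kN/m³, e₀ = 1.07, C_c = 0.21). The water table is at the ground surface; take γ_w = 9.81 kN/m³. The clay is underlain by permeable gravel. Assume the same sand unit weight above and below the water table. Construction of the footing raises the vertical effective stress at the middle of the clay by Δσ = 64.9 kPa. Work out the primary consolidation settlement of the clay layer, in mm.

S_c ≈ 245 mm

Mid-depth of clay below the ground surface: z = 1.7 + 5.5/2 = 4.45 m.
Total vertical stress at mid-clay: σ_v = 17.6×1.7 + 18.5×2.75 = 80.795 kPa.
Pore pressure: u = 9.81×(4.45 − 0) = 43.655 kPa.
Initial effective stress: σ'_0 = σ_v − u = 80.795 − 43.655 = 37.14 kPa.
Final effective stress: σ'_f = σ'_0 + Δσ = 37.14 + 64.9 = 102.04 kPa.
Normally consolidated clay, so the full stress increment lies on the virgin compression line:
S_c = C_c·H/(1+e₀)·log₁₀(σ'_f/σ'_0) = 0.21×5.5/(1+1.07)×log₁₀(102.04/37.14)
    = 0.55797 × 0.43893 = 0.2449 m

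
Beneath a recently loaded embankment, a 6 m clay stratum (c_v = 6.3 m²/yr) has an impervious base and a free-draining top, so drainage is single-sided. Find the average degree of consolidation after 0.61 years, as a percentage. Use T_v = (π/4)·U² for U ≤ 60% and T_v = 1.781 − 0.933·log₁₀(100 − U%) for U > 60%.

Drainage path length: H_d = H = 6 m (single drainage).
T_v = c_v·t/H_d² = 6.3×0.61/6² = 0.10675.
T_v = 0.10675 corresponds to the U ≤ 60% branch:
U = √(4T_v/π) = 0.3687

U ≈ 36.9 %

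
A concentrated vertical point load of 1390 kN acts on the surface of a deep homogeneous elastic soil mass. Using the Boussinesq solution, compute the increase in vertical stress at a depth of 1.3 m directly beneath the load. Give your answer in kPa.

Boussinesq vertical stress below a point load on an elastic half-space:
Δσ_z = 3P/(2πz²) · [1 + (r/z)²]^(−5/2)
r/z = 0/1.3 = 0; [1+(r/z)²]^(−5/2) = 1.
Δσ_z = 3×1390/(2π×1.3²) × 1 = 392.71 × 1 = 392.7 kPa

Δσ_z ≈ 393 kPa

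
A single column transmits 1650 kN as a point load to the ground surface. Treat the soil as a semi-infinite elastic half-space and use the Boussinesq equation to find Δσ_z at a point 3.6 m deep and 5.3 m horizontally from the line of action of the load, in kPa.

Boussinesq vertical stress below a point load on an elastic half-space:
Δσ_z = 3P/(2πz²) · [1 + (r/z)²]^(−5/2)
r/z = 5.3/3.6 = 1.4722; [1+(r/z)²]^(−5/2) = 0.056005.
Δσ_z = 3×1650/(2π×3.6²) × 0.056005 = 60.788 × 0.056005 = 3.404 kPa

Δσ_z ≈ 3.4 kPa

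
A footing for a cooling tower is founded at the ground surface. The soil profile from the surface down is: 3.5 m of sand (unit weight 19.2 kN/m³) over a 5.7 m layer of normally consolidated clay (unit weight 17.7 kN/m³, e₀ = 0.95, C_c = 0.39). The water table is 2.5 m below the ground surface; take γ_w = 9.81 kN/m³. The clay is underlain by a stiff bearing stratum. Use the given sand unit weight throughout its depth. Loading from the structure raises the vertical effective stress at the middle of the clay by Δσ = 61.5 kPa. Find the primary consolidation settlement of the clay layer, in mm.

Mid-depth of clay below the ground surface: z = 3.5 + 5.7/2 = 6.35 m.
Total vertical stress at mid-clay: σ_v = 19.2×3.5 + 17.7×2.85 = 117.65 kPa.
Pore pressure: u = 9.81×(6.35 − 2.5) = 37.769 kPa.
Initial effective stress: σ'_0 = σ_v − u = 117.65 − 37.769 = 79.881 kPa.
Final effective stress: σ'_f = σ'_0 + Δσ = 79.881 + 61.5 = 141.38 kPa.
Normally consolidated clay, so the full stress increment lies on the virgin compression line:
S_c = C_c·H/(1+e₀)·log₁₀(σ'_f/σ'_0) = 0.39×5.7/(1+0.95)×log₁₀(141.38/79.881)
    = 1.14 × 0.24794 = 0.2827 m

S_c ≈ 283 mm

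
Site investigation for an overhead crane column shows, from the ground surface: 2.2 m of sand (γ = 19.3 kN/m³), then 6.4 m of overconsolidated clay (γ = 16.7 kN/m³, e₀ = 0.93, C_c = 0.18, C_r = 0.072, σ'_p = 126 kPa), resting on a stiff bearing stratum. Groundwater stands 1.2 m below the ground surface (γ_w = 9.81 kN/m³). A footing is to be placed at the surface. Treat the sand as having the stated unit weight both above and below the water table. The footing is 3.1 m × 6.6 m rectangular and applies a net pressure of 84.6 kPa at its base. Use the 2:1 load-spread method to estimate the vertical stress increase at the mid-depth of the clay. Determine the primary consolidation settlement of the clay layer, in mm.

S_c ≈ 28 mm

Mid-depth of clay below the ground surface: z = 2.2 + 6.4/2 = 5.4 m.
Total vertical stress at mid-clay: σ_v = 19.3×2.2 + 16.7×3.2 = 95.9 kPa.
Pore pressure: u = 9.81×(5.4 − 1.2) = 41.202 kPa.
Initial effective stress: σ'_0 = σ_v − u = 95.9 − 41.202 = 54.698 kPa.
Stress increase at mid-clay by the 2:1 spreading method:
Δσ = qBL/((B+z)(L+z)) = 84.6×3.1×6.6/((3.1+5.4)(6.6+5.4)) = 16.97 kPa
Final effective stress: σ'_f = 54.698 + 16.97 = 71.668 kPa.
σ'_f = 71.668 ≤ σ'_p = 126 kPa, so the clay remains overconsolidated and only the recompression index applies:
S_c = C_r·H/(1+e₀)·log₁₀(σ'_f/σ'_0) = 0.072×6.4/1.93×log₁₀(71.668/54.698)
    = 0.23876 × 0.11735 = 0.02802 m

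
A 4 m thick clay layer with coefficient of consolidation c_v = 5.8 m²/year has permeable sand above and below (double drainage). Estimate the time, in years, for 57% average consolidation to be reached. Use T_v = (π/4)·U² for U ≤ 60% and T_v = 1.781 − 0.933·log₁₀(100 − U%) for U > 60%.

Drainage path length: H_d = H/2 = 2 m (double drainage).
U ≤ 60%: T_v = (π/4)·U² = (π/4)×0.57² = 0.25518.
t = T_v·H_d²/c_v = 0.25518×2²/5.8 = 0.176 years.

t ≈ 0.176 years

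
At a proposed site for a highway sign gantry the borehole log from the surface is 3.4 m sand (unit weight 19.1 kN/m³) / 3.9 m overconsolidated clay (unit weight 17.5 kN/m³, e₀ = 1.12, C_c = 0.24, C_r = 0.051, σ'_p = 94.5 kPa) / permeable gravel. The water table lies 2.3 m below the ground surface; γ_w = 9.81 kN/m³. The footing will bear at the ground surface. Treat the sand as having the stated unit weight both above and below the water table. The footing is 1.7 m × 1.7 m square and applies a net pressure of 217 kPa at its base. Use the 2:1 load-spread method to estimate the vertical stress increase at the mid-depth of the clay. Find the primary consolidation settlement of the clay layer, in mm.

Mid-depth of clay below the ground surface: z = 3.4 + 3.9/2 = 5.35 m.
Total vertical stress at mid-clay: σ_v = 19.1×3.4 + 17.5×1.95 = 99.065 kPa.
Pore pressure: u = 9.81×(5.35 − 2.3) = 29.921 kPa.
Initial effective stress: σ'_0 = σ_v − u = 99.065 − 29.921 = 69.144 kPa.
Stress increase at mid-clay by the 2:1 spreading method:
Δσ = qBL/((B+z)(L+z)) = 217×1.7×1.7/((1.7+5.35)(1.7+5.35)) = 12.618 kPa
Final effective stress: σ'_f = 69.144 + 12.618 = 81.762 kPa.
σ'_f = 81.762 ≤ σ'_p = 94.5 kPa, so the clay remains overconsolidated and only the recompression index applies:
S_c = C_r·H/(1+e₀)·log₁₀(σ'_f/σ'_0) = 0.051×3.9/2.12×log₁₀(81.762/69.144)
    = 0.09382 × 0.072797 = 0.00683 m

S_c ≈ 6.83 mm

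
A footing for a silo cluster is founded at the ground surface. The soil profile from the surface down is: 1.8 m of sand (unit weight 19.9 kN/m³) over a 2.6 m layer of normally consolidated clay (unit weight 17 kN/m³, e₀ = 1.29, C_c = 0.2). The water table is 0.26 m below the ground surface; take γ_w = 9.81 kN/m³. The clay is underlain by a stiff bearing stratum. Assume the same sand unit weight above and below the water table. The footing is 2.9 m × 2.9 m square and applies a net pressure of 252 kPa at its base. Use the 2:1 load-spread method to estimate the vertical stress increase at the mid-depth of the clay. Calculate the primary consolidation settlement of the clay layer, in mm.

S_c ≈ 107 mm

Mid-depth of clay below the ground surface: z = 1.8 + 2.6/2 = 3.1 m.
Total vertical stress at mid-clay: σ_v = 19.9×1.8 + 17×1.3 = 57.92 kPa.
Pore pressure: u = 9.81×(3.1 − 0.26) = 27.86 kPa.
Initial effective stress: σ'_0 = σ_v − u = 57.92 − 27.86 = 30.06 kPa.
Stress increase at mid-clay by the 2:1 spreading method:
Δσ = qBL/((B+z)(L+z)) = 252×2.9×2.9/((2.9+3.1)(2.9+3.1)) = 58.87 kPa
Final effective stress: σ'_f = σ'_0 + Δσ = 30.06 + 58.87 = 88.93 kPa.
Normally consolidated clay, so the full stress increment lies on the virgin compression line:
S_c = C_c·H/(1+e₀)·log₁₀(σ'_f/σ'_0) = 0.2×2.6/(1+1.29)×log₁₀(88.93/30.06)
    = 0.22707 × 0.47106 = 0.107 m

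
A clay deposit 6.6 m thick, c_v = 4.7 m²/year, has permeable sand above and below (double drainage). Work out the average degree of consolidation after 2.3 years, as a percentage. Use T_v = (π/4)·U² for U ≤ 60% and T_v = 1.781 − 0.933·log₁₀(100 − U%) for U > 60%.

U ≈ 93 %

Drainage path length: H_d = H/2 = 3.3 m (double drainage).
T_v = c_v·t/H_d² = 4.7×2.3/3.3² = 0.99265.
T_v = 0.99265 corresponds to the U > 60% branch:
U = 1 − 10^((1.781 − T_v)/0.933)/100 = 0.93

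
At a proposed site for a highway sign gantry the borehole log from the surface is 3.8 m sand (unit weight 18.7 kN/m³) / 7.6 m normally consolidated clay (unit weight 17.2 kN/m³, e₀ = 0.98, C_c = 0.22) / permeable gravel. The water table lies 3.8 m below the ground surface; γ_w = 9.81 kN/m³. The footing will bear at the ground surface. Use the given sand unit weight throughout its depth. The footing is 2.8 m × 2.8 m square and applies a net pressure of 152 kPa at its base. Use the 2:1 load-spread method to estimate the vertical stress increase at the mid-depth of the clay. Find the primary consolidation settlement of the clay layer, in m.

Mid-depth of clay below the ground surface: z = 3.8 + 7.6/2 = 7.6 m.
Total vertical stress at mid-clay: σ_v = 18.7×3.8 + 17.2×3.8 = 136.42 kPa.
Pore pressure: u = 9.81×(7.6 − 3.8) = 37.278 kPa.
Initial effective stress: σ'_0 = σ_v − u = 136.42 − 37.278 = 99.142 kPa.
Stress increase at mid-clay by the 2:1 spreading method:
Δσ = qBL/((B+z)(L+z)) = 152×2.8×2.8/((2.8+7.6)(2.8+7.6)) = 11.018 kPa
Final effective stress: σ'_f = σ'_0 + Δσ = 99.142 + 11.018 = 110.16 kPa.
Normally consolidated clay, so the full stress increment lies on the virgin compression line:
S_c = C_c·H/(1+e₀)·log₁₀(σ'_f/σ'_0) = 0.22×7.6/(1+0.98)×log₁₀(110.16/99.142)
    = 0.84444 × 0.045766 = 0.03865 m

S_c ≈ 0.0386 m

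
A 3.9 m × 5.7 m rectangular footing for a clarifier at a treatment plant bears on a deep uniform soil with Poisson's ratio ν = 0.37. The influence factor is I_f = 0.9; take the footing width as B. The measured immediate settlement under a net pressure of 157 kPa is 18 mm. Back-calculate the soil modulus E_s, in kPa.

E_s ≈ 26400 kPa

S_e = q·B·(1−ν²)/E_s · I_f  ⇒  E_s = q·B·(1−ν²)·I_f / S_e.
E_s = 157 × 3.9 × 0.8631 × 0.9 / 0.018 = 26420 kPa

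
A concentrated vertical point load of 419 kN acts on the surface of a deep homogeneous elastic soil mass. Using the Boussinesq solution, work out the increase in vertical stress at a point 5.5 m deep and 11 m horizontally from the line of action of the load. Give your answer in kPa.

Boussinesq vertical stress below a point load on an elastic half-space:
Δσ_z = 3P/(2πz²) · [1 + (r/z)²]^(−5/2)
r/z = 11/5.5 = 2; [1+(r/z)²]^(−5/2) = 0.017889.
Δσ_z = 3×419/(2π×5.5²) × 0.017889 = 6.6135 × 0.017889 = 0.1183 kPa

Δσ_z ≈ 0.118 kPa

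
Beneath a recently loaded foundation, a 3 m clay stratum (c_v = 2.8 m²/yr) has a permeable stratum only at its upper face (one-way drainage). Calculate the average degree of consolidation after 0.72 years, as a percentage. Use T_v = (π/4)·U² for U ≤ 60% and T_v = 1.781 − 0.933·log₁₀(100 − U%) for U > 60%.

U ≈ 53.4 %

Drainage path length: H_d = H = 3 m (single drainage).
T_v = c_v·t/H_d² = 2.8×0.72/3² = 0.224.
T_v = 0.224 corresponds to the U ≤ 60% branch:
U = √(4T_v/π) = 0.534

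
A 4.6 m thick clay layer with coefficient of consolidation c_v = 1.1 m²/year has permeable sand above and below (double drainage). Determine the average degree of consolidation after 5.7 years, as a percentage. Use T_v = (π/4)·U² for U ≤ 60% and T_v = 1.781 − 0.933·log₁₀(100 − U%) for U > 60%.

Drainage path length: H_d = H/2 = 2.3 m (double drainage).
T_v = c_v·t/H_d² = 1.1×5.7/2.3² = 1.1853.
T_v = 1.1853 corresponds to the U > 60% branch:
U = 1 − 10^((1.781 − T_v)/0.933)/100 = 0.9565

U ≈ 95.7 %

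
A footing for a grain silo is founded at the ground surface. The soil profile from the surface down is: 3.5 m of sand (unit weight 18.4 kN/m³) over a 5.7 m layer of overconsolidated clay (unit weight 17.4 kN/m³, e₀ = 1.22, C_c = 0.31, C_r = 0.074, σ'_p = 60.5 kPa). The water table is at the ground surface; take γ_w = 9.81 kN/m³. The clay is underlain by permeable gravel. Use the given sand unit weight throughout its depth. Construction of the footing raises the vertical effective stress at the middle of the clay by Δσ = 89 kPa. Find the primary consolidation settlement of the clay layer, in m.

S_c ≈ 0.305 m

Mid-depth of clay below the ground surface: z = 3.5 + 5.7/2 = 6.35 m.
Total vertical stress at mid-clay: σ_v = 18.4×3.5 + 17.4×2.85 = 113.99 kPa.
Pore pressure: u = 9.81×(6.35 − 0) = 62.294 kPa.
Initial effective stress: σ'_0 = σ_v − u = 113.99 − 62.294 = 51.696 kPa.
Final effective stress: σ'_f = 51.696 + 89 = 140.7 kPa.
σ'_f = 140.7 > σ'_p = 60.5 kPa, so the stress path crosses the preconsolidation pressure — recompression up to σ'_p, then virgin compression beyond:
S_c = H/(1+e₀)·[C_r·log₁₀(σ'_p/σ'_0) + C_c·log₁₀(σ'_f/σ'_p)]
    = 5.7/2.22 × [0.074×log₁₀(60.5/51.696) + 0.31×log₁₀(140.7/60.5)]
    = 2.5676 × [0.0050541 + 0.11363] = 0.3047 m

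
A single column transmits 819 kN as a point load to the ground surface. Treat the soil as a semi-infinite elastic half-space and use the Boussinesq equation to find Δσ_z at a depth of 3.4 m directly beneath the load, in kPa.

Δσ_z ≈ 33.8 kPa

Boussinesq vertical stress below a point load on an elastic half-space:
Δσ_z = 3P/(2πz²) · [1 + (r/z)²]^(−5/2)
r/z = 0/3.4 = 0; [1+(r/z)²]^(−5/2) = 1.
Δσ_z = 3×819/(2π×3.4²) × 1 = 33.827 × 1 = 33.83 kPa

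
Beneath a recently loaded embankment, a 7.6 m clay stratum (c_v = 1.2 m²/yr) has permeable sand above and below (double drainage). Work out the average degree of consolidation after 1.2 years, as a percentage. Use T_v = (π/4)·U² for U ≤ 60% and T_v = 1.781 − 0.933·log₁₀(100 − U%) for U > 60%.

Drainage path length: H_d = H/2 = 3.8 m (double drainage).
T_v = c_v·t/H_d² = 1.2×1.2/3.8² = 0.099723.
T_v = 0.099723 corresponds to the U ≤ 60% branch:
U = √(4T_v/π) = 0.3563

U ≈ 35.6 %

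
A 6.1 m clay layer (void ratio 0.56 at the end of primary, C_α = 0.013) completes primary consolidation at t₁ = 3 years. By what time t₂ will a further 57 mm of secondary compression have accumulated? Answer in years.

t₂ ≈ 39.7 years

S_s = C_α·H/(1+e_p)·log₁₀(t₂/t₁) ⇒ log₁₀(t₂/t₁) = S_s·(1+e_p)/(C_α·H).
log₁₀(t₂/t₁) = 0.057 × (1+0.56) / (0.013×6.1) = 1.121
t₂ = t₁ × 10^1.121 = 3 × 13.22 = 39.67 years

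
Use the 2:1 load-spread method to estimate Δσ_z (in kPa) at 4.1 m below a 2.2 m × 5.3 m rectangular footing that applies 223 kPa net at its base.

Δσ_z ≈ 43.9 kPa

By the 2:1 method the load spreads at 1 horizontal : 2 vertical, so at depth z the loaded area has grown by z in each plan dimension:
Δσ = qBL/((B+z)(L+z)) = 223×2.2×5.3/((2.2+4.1)(5.3+4.1)) = 43.907 kPa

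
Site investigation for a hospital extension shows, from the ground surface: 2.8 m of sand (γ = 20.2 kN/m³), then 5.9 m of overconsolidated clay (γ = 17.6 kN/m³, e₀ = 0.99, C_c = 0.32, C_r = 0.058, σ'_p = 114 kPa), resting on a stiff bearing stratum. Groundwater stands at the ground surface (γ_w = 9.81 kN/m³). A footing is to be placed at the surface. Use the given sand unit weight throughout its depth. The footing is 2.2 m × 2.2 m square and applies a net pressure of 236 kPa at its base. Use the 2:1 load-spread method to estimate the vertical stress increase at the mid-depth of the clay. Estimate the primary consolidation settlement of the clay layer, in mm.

Mid-depth of clay below the ground surface: z = 2.8 + 5.9/2 = 5.75 m.
Total vertical stress at mid-clay: σ_v = 20.2×2.8 + 17.6×2.95 = 108.48 kPa.
Pore pressure: u = 9.81×(5.75 − 0) = 56.408 kPa.
Initial effective stress: σ'_0 = σ_v − u = 108.48 − 56.408 = 52.072 kPa.
Stress increase at mid-clay by the 2:1 spreading method:
Δσ = qBL/((B+z)(L+z)) = 236×2.2×2.2/((2.2+5.75)(2.2+5.75)) = 18.073 kPa
Final effective stress: σ'_f = 52.072 + 18.073 = 70.145 kPa.
σ'_f = 70.145 ≤ σ'_p = 114 kPa, so the clay remains overconsolidated and only the recompression index applies:
S_c = C_r·H/(1+e₀)·log₁₀(σ'_f/σ'_0) = 0.058×5.9/1.99×log₁₀(70.145/52.072)
    = 0.17196 × 0.12939 = 0.02225 m

S_c ≈ 22.2 mm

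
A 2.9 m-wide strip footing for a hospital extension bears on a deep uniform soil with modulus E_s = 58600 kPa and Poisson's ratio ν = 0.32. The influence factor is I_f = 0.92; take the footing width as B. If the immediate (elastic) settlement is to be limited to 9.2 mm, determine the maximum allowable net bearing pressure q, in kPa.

q ≈ 225 kPa

S_e = q·B·(1−ν²)/E_s · I_f  ⇒  q = S_e·E_s / (B·(1−ν²)·I_f).
q = 0.0092 × 58600 / (2.9 × 0.8976 × 0.92) = 225.1 kPa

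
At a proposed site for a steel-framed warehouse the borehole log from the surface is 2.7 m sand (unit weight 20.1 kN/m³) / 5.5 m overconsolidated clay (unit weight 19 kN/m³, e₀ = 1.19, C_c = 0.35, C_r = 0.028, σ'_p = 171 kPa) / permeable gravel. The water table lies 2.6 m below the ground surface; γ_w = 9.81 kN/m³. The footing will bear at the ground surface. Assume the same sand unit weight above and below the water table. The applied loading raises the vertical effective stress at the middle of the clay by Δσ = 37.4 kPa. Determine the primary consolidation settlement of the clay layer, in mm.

S_c ≈ 11.9 mm

Mid-depth of clay below the ground surface: z = 2.7 + 5.5/2 = 5.45 m.
Total vertical stress at mid-clay: σ_v = 20.1×2.7 + 19×2.75 = 106.52 kPa.
Pore pressure: u = 9.81×(5.45 − 2.6) = 27.959 kPa.
Initial effective stress: σ'_0 = σ_v − u = 106.52 − 27.959 = 78.561 kPa.
Final effective stress: σ'_f = 78.561 + 37.4 = 115.96 kPa.
σ'_f = 115.96 ≤ σ'_p = 171 kPa, so the clay remains overconsolidated and only the recompression index applies:
S_c = C_r·H/(1+e₀)·log₁₀(σ'_f/σ'_0) = 0.028×5.5/2.19×log₁₀(115.96/78.561)
    = 0.070319 × 0.1691 = 0.01189 m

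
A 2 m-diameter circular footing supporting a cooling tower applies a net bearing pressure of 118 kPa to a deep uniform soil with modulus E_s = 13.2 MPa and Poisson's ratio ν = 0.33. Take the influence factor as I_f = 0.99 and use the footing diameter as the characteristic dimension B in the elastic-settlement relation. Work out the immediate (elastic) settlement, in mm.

S_e ≈ 15.8 mm

Immediate (elastic) settlement: S_e = q·B·(1−ν²)/E_s · I_f.
E_s = 13.2 MPa = 13200 kPa.
S_e = 118 × 2 × (1 − 0.33²) / 13200 × 0.99
    = 118 × 2 × 0.8911 / 13200 × 0.99
    = 0.01577 m = 15.77 mm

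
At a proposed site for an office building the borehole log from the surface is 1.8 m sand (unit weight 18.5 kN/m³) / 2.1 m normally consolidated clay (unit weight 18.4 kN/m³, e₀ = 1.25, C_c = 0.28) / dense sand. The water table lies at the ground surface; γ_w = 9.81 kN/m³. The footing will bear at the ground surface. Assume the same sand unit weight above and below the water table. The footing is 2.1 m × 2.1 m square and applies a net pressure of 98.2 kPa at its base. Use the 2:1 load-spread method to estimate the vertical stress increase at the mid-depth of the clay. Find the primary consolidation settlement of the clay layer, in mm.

S_c ≈ 61.3 mm

Mid-depth of clay below the ground surface: z = 1.8 + 2.1/2 = 2.85 m.
Total vertical stress at mid-clay: σ_v = 18.5×1.8 + 18.4×1.05 = 52.62 kPa.
Pore pressure: u = 9.81×(2.85 − 0) = 27.959 kPa.
Initial effective stress: σ'_0 = σ_v − u = 52.62 − 27.959 = 24.661 kPa.
Stress increase at mid-clay by the 2:1 spreading method:
Δσ = qBL/((B+z)(L+z)) = 98.2×2.1×2.1/((2.1+2.85)(2.1+2.85)) = 17.674 kPa
Final effective stress: σ'_f = σ'_0 + Δσ = 24.661 + 17.674 = 42.335 kPa.
Normally consolidated clay, so the full stress increment lies on the virgin compression line:
S_c = C_c·H/(1+e₀)·log₁₀(σ'_f/σ'_0) = 0.28×2.1/(1+1.25)×log₁₀(42.335/24.661)
    = 0.26133 × 0.23469 = 0.06133 m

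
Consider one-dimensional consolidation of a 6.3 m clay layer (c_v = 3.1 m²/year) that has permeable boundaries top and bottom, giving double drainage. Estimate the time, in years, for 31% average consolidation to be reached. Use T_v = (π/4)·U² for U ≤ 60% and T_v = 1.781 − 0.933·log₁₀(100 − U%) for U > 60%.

Drainage path length: H_d = H/2 = 3.15 m (double drainage).
U ≤ 60%: T_v = (π/4)·U² = (π/4)×0.31² = 0.075477.
t = T_v·H_d²/c_v = 0.075477×3.15²/3.1 = 0.2416 years.

t ≈ 0.242 years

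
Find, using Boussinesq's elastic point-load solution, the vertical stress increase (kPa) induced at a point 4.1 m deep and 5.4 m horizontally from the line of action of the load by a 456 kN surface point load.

Δσ_z ≈ 1.05 kPa

Boussinesq vertical stress below a point load on an elastic half-space:
Δσ_z = 3P/(2πz²) · [1 + (r/z)²]^(−5/2)
r/z = 5.4/4.1 = 1.3171; [1+(r/z)²]^(−5/2) = 0.08086.
Δσ_z = 3×456/(2π×4.1²) × 0.08086 = 12.952 × 0.08086 = 1.047 kPa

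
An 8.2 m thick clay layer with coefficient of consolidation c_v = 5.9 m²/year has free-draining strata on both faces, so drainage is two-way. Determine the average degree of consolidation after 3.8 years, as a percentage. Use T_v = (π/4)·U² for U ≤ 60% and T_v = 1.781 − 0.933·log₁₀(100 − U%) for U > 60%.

U ≈ 97 %

Drainage path length: H_d = H/2 = 4.1 m (double drainage).
T_v = c_v·t/H_d² = 5.9×3.8/4.1² = 1.3337.
T_v = 1.3337 corresponds to the U > 60% branch:
U = 1 − 10^((1.781 − T_v)/0.933)/100 = 0.9698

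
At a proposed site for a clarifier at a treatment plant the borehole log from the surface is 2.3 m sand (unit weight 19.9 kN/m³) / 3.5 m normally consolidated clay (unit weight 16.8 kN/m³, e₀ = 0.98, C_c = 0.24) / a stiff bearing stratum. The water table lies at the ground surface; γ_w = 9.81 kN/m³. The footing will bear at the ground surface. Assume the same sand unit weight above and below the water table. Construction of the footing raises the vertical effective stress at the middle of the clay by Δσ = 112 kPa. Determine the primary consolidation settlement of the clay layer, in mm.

S_c ≈ 263 mm

Mid-depth of clay below the ground surface: z = 2.3 + 3.5/2 = 4.05 m.
Total vertical stress at mid-clay: σ_v = 19.9×2.3 + 16.8×1.75 = 75.17 kPa.
Pore pressure: u = 9.81×(4.05 − 0) = 39.73 kPa.
Initial effective stress: σ'_0 = σ_v − u = 75.17 − 39.73 = 35.44 kPa.
Final effective stress: σ'_f = σ'_0 + Δσ = 35.44 + 112 = 147.44 kPa.
Normally consolidated clay, so the full stress increment lies on the virgin compression line:
S_c = C_c·H/(1+e₀)·log₁₀(σ'_f/σ'_0) = 0.24×3.5/(1+0.98)×log₁₀(147.44/35.44)
    = 0.42424 × 0.61912 = 0.2627 m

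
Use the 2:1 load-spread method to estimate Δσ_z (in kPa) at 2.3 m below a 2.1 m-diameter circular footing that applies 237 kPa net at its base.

Δσ_z ≈ 54 kPa

By the 2:1 method the load spreads at 1 horizontal : 2 vertical, so at depth z the loaded area has grown by z in each plan dimension:
Δσ ≈ qD²/(D+z)² = 237×2.1²/(2.1+2.3)² = 53.986 kPa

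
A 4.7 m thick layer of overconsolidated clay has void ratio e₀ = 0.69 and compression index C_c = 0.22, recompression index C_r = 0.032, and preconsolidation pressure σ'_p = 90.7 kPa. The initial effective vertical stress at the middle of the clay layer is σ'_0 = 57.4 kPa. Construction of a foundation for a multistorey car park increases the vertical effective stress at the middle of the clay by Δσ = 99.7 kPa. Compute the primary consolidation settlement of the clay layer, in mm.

S_c ≈ 164 mm

Final effective stress: σ'_f = 57.4 + 99.7 = 157.1 kPa.
σ'_f = 157.1 > σ'_p = 90.7 kPa, so the stress path crosses the preconsolidation pressure — recompression up to σ'_p, then virgin compression beyond:
S_c = H/(1+e₀)·[C_r·log₁₀(σ'_p/σ'_0) + C_c·log₁₀(σ'_f/σ'_p)]
    = 4.7/1.69 × [0.032×log₁₀(90.7/57.4) + 0.22×log₁₀(157.1/90.7)]
    = 2.7811 × [0.0063583 + 0.052485] = 0.1636 m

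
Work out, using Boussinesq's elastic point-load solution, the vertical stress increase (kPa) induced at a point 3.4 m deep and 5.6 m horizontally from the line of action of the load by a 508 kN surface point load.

Δσ_z ≈ 0.79 kPa

Boussinesq vertical stress below a point load on an elastic half-space:
Δσ_z = 3P/(2πz²) · [1 + (r/z)²]^(−5/2)
r/z = 5.6/3.4 = 1.6471; [1+(r/z)²]^(−5/2) = 0.037648.
Δσ_z = 3×508/(2π×3.4²) × 0.037648 = 20.982 × 0.037648 = 0.7899 kPa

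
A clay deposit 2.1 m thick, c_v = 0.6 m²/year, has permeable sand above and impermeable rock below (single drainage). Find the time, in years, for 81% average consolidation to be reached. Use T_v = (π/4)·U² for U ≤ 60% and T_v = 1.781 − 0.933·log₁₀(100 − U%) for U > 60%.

Drainage path length: H_d = H = 2.1 m (single drainage).
U > 60%: T_v = 1.781 − 0.933·log₁₀(100 − 81) = 0.58792.
t = T_v·H_d²/c_v = 0.58792×2.1²/0.6 = 4.321 years.

t ≈ 4.32 years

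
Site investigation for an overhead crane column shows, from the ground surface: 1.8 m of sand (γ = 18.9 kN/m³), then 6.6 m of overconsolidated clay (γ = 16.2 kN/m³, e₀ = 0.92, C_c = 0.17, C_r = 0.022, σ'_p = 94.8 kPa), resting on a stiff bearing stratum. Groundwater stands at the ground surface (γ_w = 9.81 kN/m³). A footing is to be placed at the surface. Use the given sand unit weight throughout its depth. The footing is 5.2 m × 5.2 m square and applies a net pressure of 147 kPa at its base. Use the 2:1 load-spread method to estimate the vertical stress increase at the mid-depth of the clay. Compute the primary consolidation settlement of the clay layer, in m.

Mid-depth of clay below the ground surface: z = 1.8 + 6.6/2 = 5.1 m.
Total vertical stress at mid-clay: σ_v = 18.9×1.8 + 16.2×3.3 = 87.48 kPa.
Pore pressure: u = 9.81×(5.1 − 0) = 50.031 kPa.
Initial effective stress: σ'_0 = σ_v − u = 87.48 − 50.031 = 37.449 kPa.
Stress increase at mid-clay by the 2:1 spreading method:
Δσ = qBL/((B+z)(L+z)) = 147×5.2×5.2/((5.2+5.1)(5.2+5.1)) = 37.467 kPa
Final effective stress: σ'_f = 37.449 + 37.467 = 74.916 kPa.
σ'_f = 74.916 ≤ σ'_p = 94.8 kPa, so the clay remains overconsolidated and only the recompression index applies:
S_c = C_r·H/(1+e₀)·log₁₀(σ'_f/σ'_0) = 0.022×6.6/1.92×log₁₀(74.916/37.449)
    = 0.075625 × 0.30113 = 0.02277 m

S_c ≈ 0.0228 m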